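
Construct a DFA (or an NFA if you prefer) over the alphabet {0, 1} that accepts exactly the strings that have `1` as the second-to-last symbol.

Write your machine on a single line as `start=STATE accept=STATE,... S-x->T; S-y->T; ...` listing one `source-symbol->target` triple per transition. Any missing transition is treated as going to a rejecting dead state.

start=q0; accept=q5,q6; q0-0->q1; q0-1->q2; q1-0->q3; q1-1->q4; q2-0->q5; q2-1->q6; q3-0->q3; q3-1->q4; q4-0->q5; q4-1->q6; q5-0->q3; q5-1->q4; q6-0->q5; q6-1->q6

Because acceptance depends on a position counted from the end, the machine has to buffer the most recent 2 symbols. Make each state the string of the last up-to-2 symbols read; on input `x` shift the window left and append `x`. Accept when the buffered window has length 2 and begins with `1`.
7 states suffice.
        0   1  
>  q0   q1  q2 
   q1   q3  q4 
   q2   q5  q6 
   q3   q3  q4 
   q4   q5  q6 
 * q5   q3  q4 
 * q6   q5  q6 
(> = start, * = accepting)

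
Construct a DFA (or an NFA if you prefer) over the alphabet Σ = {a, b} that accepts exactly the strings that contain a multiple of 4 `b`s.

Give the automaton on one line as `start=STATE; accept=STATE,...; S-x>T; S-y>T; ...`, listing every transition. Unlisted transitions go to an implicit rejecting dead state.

start=q0; accept=q0; q0-a>q0; q0-b>q1; q1-a>q1; q1-b>q2; q2-a>q2; q2-b>q3; q3-a>q3; q3-b>q0

Keep the running count of `b`s modulo 4: each `b` advances along the cycle q0 → q1 → q2 → q3 → q0 while other symbols loop. Accept at q0.
4 states suffice.
        a   b  
>* q0   q0  q1 
   q1   q1  q2 
   q2   q2  q3 
   q3   q3  q0 
(> = start, * = accepting)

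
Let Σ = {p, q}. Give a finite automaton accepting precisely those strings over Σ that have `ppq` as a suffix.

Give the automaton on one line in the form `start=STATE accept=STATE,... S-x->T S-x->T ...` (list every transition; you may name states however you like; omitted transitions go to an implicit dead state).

Remember how much of `ppq` the current input suffix matches. State A means no match yet; B means the last symbol is `p`; C means the last 2 symbols are `pp`; D means the last 3 symbols are `ppq`. Only D accepts. On a mismatch, fall back to the longest proper suffix that is still a prefix of `ppq`.
With 4 states:
       p  q 
>  A   B  A 
   B   C  A 
   C   C  D 
 * D   B  A 
(> = start, * = accepting)

start=A accept=D A-p->B A-q->A B-p->C B-q->A C-p->C C-q->D D-p->B D-q->A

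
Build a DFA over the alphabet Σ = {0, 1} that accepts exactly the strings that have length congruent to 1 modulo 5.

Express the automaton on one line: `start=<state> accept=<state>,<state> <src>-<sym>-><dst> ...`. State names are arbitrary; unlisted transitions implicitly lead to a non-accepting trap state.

start=s0 accept=s1 s0-0->s1 s0-1->s1 s1-0->s2 s1-1->s2 s2-0->s3 s2-1->s3 s3-0->s4 s3-1->s4 s4-0->s0 s4-1->s0

Only the length mod 5 matters, so use a 5-cycle: from any state, every input symbol moves to the next state, wrapping s4 back to s0. Mark s1 accepting.
        0   1  
>  s0   s1  s1 
 * s1   s2  s2 
   s2   s3  s3 
   s3   s4  s4 
   s4   s0  s0 
(> = start, * = accepting)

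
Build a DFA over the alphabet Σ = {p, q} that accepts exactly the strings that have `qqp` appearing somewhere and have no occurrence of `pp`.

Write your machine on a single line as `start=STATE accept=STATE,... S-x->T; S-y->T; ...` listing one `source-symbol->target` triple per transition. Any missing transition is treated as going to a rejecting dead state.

Run two small machines in parallel and take their product. The first has 4 states tracking whether and how much of `qqp` has been seen; the second has 3 states tracking partial matches of the forbidden pattern `pp`. A product state is a pair (one from each), accepting exactly when both do.
With 10 states:
        p   q  
>  S0   S1  S2 
   S1   S3  S2 
   S2   S1  S4 
   S3   S3  S5 
   S4   S6  S4 
   S5   S3  S7 
 * S6   S8  S9 
   S7   S8  S7 
   S8   S8  S8 
 * S9   S6  S9 
(> = start, * = accepting)

start=S0; accept=S6,S9; S0-p->S1; S0-q->S2; S1-p->S3; S1-q->S2; S2-p->S1; S2-q->S4; S3-p->S3; S3-q->S5; S4-p->S6; S4-q->S4; S5-p->S3; S5-q->S7; S6-p->S8; S6-q->S9; S7-p->S8; S7-q->S7; S8-p->S8; S8-q->S8; S9-p->S6; S9-q->S9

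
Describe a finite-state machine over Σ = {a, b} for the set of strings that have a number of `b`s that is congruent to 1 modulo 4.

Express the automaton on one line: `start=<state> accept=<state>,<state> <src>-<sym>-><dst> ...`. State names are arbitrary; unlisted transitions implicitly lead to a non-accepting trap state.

start=q0 accept=q1 q0-a->q0 q0-b->q1 q1-a->q1 q1-b->q2 q2-a->q2 q2-b->q3 q3-a->q3 q3-b->q0

The only thing that matters is how many `b`s have appeared, reduced mod 4. Use one state per residue: q0 for 0, …, q3 for 3. Reading `b` moves to the next residue; anything else stays put. q1 is accepting.
        a   b  
>  q0   q0  q1 
 * q1   q1  q2 
   q2   q2  q3 
   q3   q3  q0 
(> = start, * = accepting)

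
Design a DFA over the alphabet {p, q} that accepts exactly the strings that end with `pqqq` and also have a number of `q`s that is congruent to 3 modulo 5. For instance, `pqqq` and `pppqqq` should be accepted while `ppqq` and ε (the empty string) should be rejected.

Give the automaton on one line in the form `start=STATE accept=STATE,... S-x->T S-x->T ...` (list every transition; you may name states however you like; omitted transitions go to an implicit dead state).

start=s0 accept=s7 s0-p->s1 s0-q->s2 s1-p->s1 s1-q->s3 s2-p->s2 s2-q->s4 s3-p->s2 s3-q->s5 s4-p->s4 s4-q->s6 s5-p->s4 s5-q->s7 s6-p->s6 s6-q->s8 s7-p->s6 s7-q->s8 s8-p->s8 s8-q->s0

Handle the two conditions separately and then intersect. The first has 5 states tracking how much of the suffix `pqqq` has currently been matched; the second has 5 states tracking the count of `q`s modulo 5. A product state is a pair (one from each), accepting exactly when both do. Equivalent product states are then merged.
With 9 states:
        p   q  
>  s0   s1  s2 
   s1   s1  s3 
   s2   s2  s4 
   s3   s2  s5 
   s4   s4  s6 
   s5   s4  s7 
   s6   s6  s8 
 * s7   s6  s8 
   s8   s8  s0 
(> = start, * = accepting)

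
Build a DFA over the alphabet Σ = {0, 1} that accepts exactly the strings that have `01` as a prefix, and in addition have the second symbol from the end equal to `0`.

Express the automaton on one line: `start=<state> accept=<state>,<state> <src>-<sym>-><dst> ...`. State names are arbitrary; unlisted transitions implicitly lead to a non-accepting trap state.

Build one automaton per condition and run them in lockstep. One (4 states) tracks whether the input so far still matches the prefix `01`; the other (7 states) tracks the last 2 symbols read. Each combined state is a pair, one component from each; accept when both components accept. Minimizing collapses redundant product states.
        0   1  
>  q0   q1  q2 
   q1   q2  q3 
   q2   q2  q2 
 * q3   q4  q5 
   q4   q6  q3 
   q5   q4  q5 
 * q6   q6  q3 
(> = start, * = accepting)

start=q0 accept=q3,q6 q0-0->q1 q0-1->q2 q1-0->q2 q1-1->q3 q2-0->q2 q2-1->q2 q3-0->q4 q3-1->q5 q4-0->q6 q4-1->q3 q5-0->q4 q5-1->q5 q6-0->q6 q6-1->q3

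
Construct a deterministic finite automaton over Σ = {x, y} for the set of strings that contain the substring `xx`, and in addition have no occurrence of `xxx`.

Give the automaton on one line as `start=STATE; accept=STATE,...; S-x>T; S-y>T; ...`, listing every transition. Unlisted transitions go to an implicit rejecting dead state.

Build one automaton per condition and run them in lockstep. The first has 3 states tracking whether and how much of `xx` has been seen; the second has 4 states tracking partial matches of the forbidden pattern `xxx`. A product state is a pair (one from each), accepting exactly when both do.
        x   y  
>  q0   q1  q0 
   q1   q2  q0 
 * q2   q3  q4 
   q3   q3  q3 
 * q4   q5  q4 
 * q5   q2  q4 
(> = start, * = accepting)

start=q0; accept=q2,q4,q5; q0-x>q1; q0-y>q0; q1-x>q2; q1-y>q0; q2-x>q3; q2-y>q4; q3-x>q3; q3-y>q3; q4-x>q5; q4-y>q4; q5-x>q2; q5-y>q4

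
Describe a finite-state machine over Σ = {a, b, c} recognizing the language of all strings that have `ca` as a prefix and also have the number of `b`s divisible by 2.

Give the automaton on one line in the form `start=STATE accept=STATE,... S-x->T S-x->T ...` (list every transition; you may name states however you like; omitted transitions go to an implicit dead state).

Build one automaton per condition and run them in lockstep. The first has 4 states tracking whether the input so far still matches the prefix `ca`; the second has 2 states tracking the count of `b`s modulo 2. A product state is a pair (one from each), accepting exactly when both do.
With 6 states:
        a   b   c  
>  q0   q1  q2  q3 
   q1   q1  q2  q1 
   q2   q2  q1  q2 
   q3   q4  q2  q1 
 * q4   q4  q5  q4 
   q5   q5  q4  q5 
(> = start, * = accepting)

start=q0 accept=q4 q0-a->q1 q0-b->q2 q0-c->q3 q1-a->q1 q1-b->q2 q1-c->q1 q2-a->q2 q2-b->q1 q2-c->q2 q3-a->q4 q3-b->q2 q3-c->q1 q4-a->q4 q4-b->q5 q4-c->q4 q5-a->q5 q5-b->q4 q5-c->q5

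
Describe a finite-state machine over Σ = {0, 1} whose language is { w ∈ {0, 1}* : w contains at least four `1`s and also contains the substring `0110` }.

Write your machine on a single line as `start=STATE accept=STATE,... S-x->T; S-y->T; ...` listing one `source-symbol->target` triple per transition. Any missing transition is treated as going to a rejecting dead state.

Run two small machines in parallel and take their product. One (6 states) tracks the count of `1`s, saturating at 5; the other (5 states) tracks whether and how much of `0110` has been seen. Each combined state is a pair, one component from each; accept when both components accept. Equivalent product states are then merged.
With 15 states:
          0    1  
>  s0     s1   s2 
   s1     s1   s3 
   s2     s4   s5 
   s3     s4   s6 
   s4     s4   s7 
   s5     s8   s5 
   s6     s9   s5 
   s7     s8  s10 
   s8     s8  s11 
   s9     s9  s12 
   s10   s12   s5 
   s11    s8  s13 
   s12   s12  s14 
   s13   s14   s5 
 * s14   s14  s14 
(> = start, * = accepting)

start=s0; accept=s14; s0-0->s1; s0-1->s2; s1-0->s1; s1-1->s3; s2-0->s4; s2-1->s5; s3-0->s4; s3-1->s6; s4-0->s4; s4-1->s7; s5-0->s8; s5-1->s5; s6-0->s9; s6-1->s5; s7-0->s8; s7-1->s10; s8-0->s8; s8-1->s11; s9-0->s9; s9-1->s12; s10-0->s12; s10-1->s5; s11-0->s8; s11-1->s13; s12-0->s12; s12-1->s14; s13-0->s14; s13-1->s5; s14-0->s14; s14-1->s14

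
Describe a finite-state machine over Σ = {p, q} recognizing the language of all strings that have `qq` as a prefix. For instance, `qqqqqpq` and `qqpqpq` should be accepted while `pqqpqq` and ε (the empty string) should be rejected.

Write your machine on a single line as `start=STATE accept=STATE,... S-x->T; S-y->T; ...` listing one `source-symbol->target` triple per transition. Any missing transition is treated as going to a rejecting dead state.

start=s0; accept=s2; s0-p->s3; s0-q->s1; s1-p->s3; s1-q->s2; s2-p->s2; s2-q->s2; s3-p->s3; s3-q->s3

Walk along `qq` while the input agrees: from s0 take `q` to s1, and so on. Any deviation drops to the rejecting sink s3. Once s2 is reached the prefix is confirmed and every continuation is accepted.
With 4 states:
        p   q  
>  s0   s3  s1 
   s1   s3  s2 
 * s2   s2  s2 
   s3   s3  s3 
(> = start, * = accepting)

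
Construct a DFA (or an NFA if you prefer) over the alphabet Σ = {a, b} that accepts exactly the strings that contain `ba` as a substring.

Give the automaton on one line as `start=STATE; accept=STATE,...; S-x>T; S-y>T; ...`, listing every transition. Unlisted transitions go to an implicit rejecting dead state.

Track how much of `ba` has been matched so far: state q0 is no progress, q2 is the absorbing accept state reached once `ba` has occurred. Intermediate states record partial matches; on a mismatch, fall back to the longest reusable overlap.
        a   b  
>  q0   q0  q1 
   q1   q2  q1 
 * q2   q2  q2 
(> = start, * = accepting)

start=q0; accept=q2; q0-a>q0; q0-b>q1; q1-a>q2; q1-b>q1; q2-a>q2; q2-b>q2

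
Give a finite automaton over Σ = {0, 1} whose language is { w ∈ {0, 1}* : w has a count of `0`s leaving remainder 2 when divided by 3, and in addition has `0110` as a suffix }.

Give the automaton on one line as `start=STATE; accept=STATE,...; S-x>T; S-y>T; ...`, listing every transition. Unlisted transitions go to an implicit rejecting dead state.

Run two small machines in parallel and take their product. One (3 states) tracks the count of `0`s modulo 3; the other (5 states) tracks how much of the suffix `0110` has currently been matched. Each combined state is a pair, one component from each; accept when both components accept.
15 states suffice.
          0    1  
>  S0     S1   S0 
   S1     S2   S3 
   S2     S4   S5 
   S3     S2   S6 
   S4     S1   S7 
   S5     S4   S8 
   S6     S9  S10 
   S7     S1  S11 
   S8    S12  S13 
 * S9     S4   S5 
   S10    S2  S10 
   S11   S14   S0 
   S12    S1   S7 
   S13    S4  S13 
   S14    S2   S3 
(> = start, * = accepting)

start=S0; accept=S9; S0-0>S1; S0-1>S0; S1-0>S2; S1-1>S3; S2-0>S4; S2-1>S5; S3-0>S2; S3-1>S6; S4-0>S1; S4-1>S7; S5-0>S4; S5-1>S8; S6-0>S9; S6-1>S10; S7-0>S1; S7-1>S11; S8-0>S12; S8-1>S13; S9-0>S4; S9-1>S5; S10-0>S2; S10-1>S10; S11-0>S14; S11-1>S0; S12-0>S1; S12-1>S7; S13-0>S4; S13-1>S13; S14-0>S2; S14-1>S3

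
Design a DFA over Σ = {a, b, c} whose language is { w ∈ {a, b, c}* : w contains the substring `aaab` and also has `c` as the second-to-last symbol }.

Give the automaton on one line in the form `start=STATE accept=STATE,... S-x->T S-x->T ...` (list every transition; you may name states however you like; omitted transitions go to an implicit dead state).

Run two small machines in parallel and take their product. The first has 5 states tracking whether and how much of `aaab` has been seen; the second has 13 states tracking the last 2 symbols read. A product state is a pair (one from each), accepting exactly when both do.
A 23-state machine:
          a    b    c  
>  q0     q1   q2   q3 
   q1     q4   q5   q6 
   q2     q7   q8   q9 
   q3    q10  q11  q12 
   q4    q13   q5   q6 
   q5     q7   q8   q9 
   q6    q10  q11  q12 
   q7     q4   q5   q6 
   q8     q7   q8   q9 
   q9    q10  q11  q12 
   q10    q4   q5   q6 
   q11    q7   q8   q9 
   q12   q10  q11  q12 
   q13   q13  q14   q6 
   q14   q15  q16  q17 
   q15   q18  q14  q19 
   q16   q15  q16  q17 
   q17   q20  q21  q22 
   q18   q18  q14  q19 
   q19   q20  q21  q22 
 * q20   q18  q14  q19 
 * q21   q15  q16  q17 
 * q22   q20  q21  q22 
(> = start, * = accepting)

start=q0 accept=q20,q21,q22 q0-a->q1 q0-b->q2 q0-c->q3 q1-a->q4 q1-b->q5 q1-c->q6 q2-a->q7 q2-b->q8 q2-c->q9 q3-a->q10 q3-b->q11 q3-c->q12 q4-a->q13 q4-b->q5 q4-c->q6 q5-a->q7 q5-b->q8 q5-c->q9 q6-a->q10 q6-b->q11 q6-c->q12 q7-a->q4 q7-b->q5 q7-c->q6 q8-a->q7 q8-b->q8 q8-c->q9 q9-a->q10 q9-b->q11 q9-c->q12 q10-a->q4 q10-b->q5 q10-c->q6 q11-a->q7 q11-b->q8 q11-c->q9 q12-a->q10 q12-b->q11 q12-c->q12 q13-a->q13 q13-b->q14 q13-c->q6 q14-a->q15 q14-b->q16 q14-c->q17 q15-a->q18 q15-b->q14 q15-c->q19 q16-a->q15 q16-b->q16 q16-c->q17 q17-a->q20 q17-b->q21 q17-c->q22 q18-a->q18 q18-b->q14 q18-c->q19 q19-a->q20 q19-b->q21 q19-c->q22 q20-a->q18 q20-b->q14 q20-c->q19 q21-a->q15 q21-b->q16 q21-c->q17 q22-a->q20 q22-b->q21 q22-c->q22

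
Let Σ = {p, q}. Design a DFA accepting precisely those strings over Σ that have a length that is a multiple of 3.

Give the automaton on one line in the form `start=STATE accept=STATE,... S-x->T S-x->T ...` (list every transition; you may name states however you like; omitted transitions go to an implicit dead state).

start=S0 accept=S0 S0-p->S1 S0-q->S1 S1-p->S2 S1-q->S2 S2-p->S0 S2-q->S0

Only the length mod 3 matters, so use a 3-cycle: from any state, every input symbol moves to the next state, wrapping S2 back to S0. Mark S0 accepting.
A 3-state machine:
        p   q  
>* S0   S1  S1 
   S1   S2  S2 
   S2   S0  S0 
(> = start, * = accepting)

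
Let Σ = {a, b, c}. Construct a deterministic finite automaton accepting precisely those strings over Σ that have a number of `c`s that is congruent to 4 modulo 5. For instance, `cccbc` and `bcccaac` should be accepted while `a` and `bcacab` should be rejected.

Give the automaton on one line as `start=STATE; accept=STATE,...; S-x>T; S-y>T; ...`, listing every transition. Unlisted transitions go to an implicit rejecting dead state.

The only thing that matters is how many `c`s have appeared, reduced mod 5. Use one state per residue: S0 for 0, …, S4 for 4. Reading `c` moves to the next residue; anything else stays put. S4 is accepting.
        a   b   c  
>  S0   S0  S0  S1 
   S1   S1  S1  S2 
   S2   S2  S2  S3 
   S3   S3  S3  S4 
 * S4   S4  S4  S0 
(> = start, * = accepting)

start=S0; accept=S4; S0-a>S0; S0-b>S0; S0-c>S1; S1-a>S1; S1-b>S1; S1-c>S2; S2-a>S2; S2-b>S2; S2-c>S3; S3-a>S3; S3-b>S3; S3-c>S4; S4-a>S4; S4-b>S4; S4-c>S0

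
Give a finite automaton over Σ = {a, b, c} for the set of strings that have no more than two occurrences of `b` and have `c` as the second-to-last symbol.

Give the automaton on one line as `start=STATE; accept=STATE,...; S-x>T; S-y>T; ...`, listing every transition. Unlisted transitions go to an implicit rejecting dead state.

Run two small machines in parallel and take their product. One (4 states) tracks the count of `b`s, saturating at 3; the other (13 states) tracks the last 2 symbols read. Each combined state is a pair, one component from each; accept when both components accept. After merging equivalent states the machine shrinks.
A 13-state machine:
          a    b    c  
>  q0     q0   q1   q2 
   q1     q1   q3   q4 
   q2     q5   q6   q7 
   q3     q3   q8   q9 
   q4     q6  q10  q11 
 * q5     q0   q1   q2 
 * q6     q1   q3   q4 
 * q7     q5   q6   q7 
   q8     q8   q8   q8 
   q9    q10   q8  q12 
 * q10    q3   q8   q9 
 * q11    q6  q10  q11 
 * q12   q10   q8  q12 
(> = start, * = accepting)

start=q0; accept=q5,q6,q7,q10,q11,q12; q0-a>q0; q0-b>q1; q0-c>q2; q1-a>q1; q1-b>q3; q1-c>q4; q2-a>q5; q2-b>q6; q2-c>q7; q3-a>q3; q3-b>q8; q3-c>q9; q4-a>q6; q4-b>q10; q4-c>q11; q5-a>q0; q5-b>q1; q5-c>q2; q6-a>q1; q6-b>q3; q6-c>q4; q7-a>q5; q7-b>q6; q7-c>q7; q8-a>q8; q8-b>q8; q8-c>q8; q9-a>q10; q9-b>q8; q9-c>q12; q10-a>q3; q10-b>q8; q10-c>q9; q11-a>q6; q11-b>q10; q11-c>q11; q12-a>q10; q12-b>q8; q12-c>q12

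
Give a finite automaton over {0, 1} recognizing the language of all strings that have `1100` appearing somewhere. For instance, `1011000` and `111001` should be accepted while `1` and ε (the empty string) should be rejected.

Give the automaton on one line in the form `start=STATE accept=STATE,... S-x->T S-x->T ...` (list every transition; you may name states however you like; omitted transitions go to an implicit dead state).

start=A accept=E A-0->A A-1->B B-0->A B-1->C C-0->D C-1->C D-0->E D-1->B E-0->E E-1->E

States A..D record the length of the longest prefix of `1100` that matches the current input suffix. Reaching E means `1100` has been seen, and we stay there forever. Accept from E.
A 5-state machine:
       0  1 
>  A   A  B 
   B   A  C 
   C   D  C 
   D   E  B 
 * E   E  E 
(> = start, * = accepting)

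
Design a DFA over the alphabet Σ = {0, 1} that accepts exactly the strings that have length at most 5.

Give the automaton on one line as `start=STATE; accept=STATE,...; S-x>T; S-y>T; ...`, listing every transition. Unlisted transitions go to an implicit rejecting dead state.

We only need to distinguish lengths 0, 1, …, 5, and '>5'. Chain q0 → q1 → q2 → q3 → q4 → q5 → q6 on every symbol, with q6 looping. Accepting states: {q0, q1, q2, q3, q4, q5}.
        0   1  
>* q0   q1  q1 
 * q1   q2  q2 
 * q2   q3  q3 
 * q3   q4  q4 
 * q4   q5  q5 
 * q5   q6  q6 
   q6   q6  q6 
(> = start, * = accepting)

start=q0; accept=q0,q1,q2,q3,q4,q5; q0-0>q1; q0-1>q1; q1-0>q2; q1-1>q2; q2-0>q3; q2-1>q3; q3-0>q4; q3-1>q4; q4-0>q5; q4-1>q5; q5-0>q6; q5-1>q6; q6-0>q6; q6-1>q6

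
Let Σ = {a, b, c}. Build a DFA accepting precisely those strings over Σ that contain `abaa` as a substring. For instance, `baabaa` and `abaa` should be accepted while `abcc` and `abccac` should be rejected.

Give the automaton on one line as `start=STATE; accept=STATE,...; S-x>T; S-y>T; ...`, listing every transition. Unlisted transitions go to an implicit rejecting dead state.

Track how much of `abaa` has been matched so far: state s0 is no progress, s4 is the absorbing accept state reached once `abaa` has occurred. Intermediate states record partial matches; on a mismatch, fall back to the longest reusable overlap.
        a   b   c  
>  s0   s1  s0  s0 
   s1   s1  s2  s0 
   s2   s3  s0  s0 
   s3   s4  s2  s0 
 * s4   s4  s4  s4 
(> = start, * = accepting)

start=s0; accept=s4; s0-a>s1; s0-b>s0; s0-c>s0; s1-a>s1; s1-b>s2; s1-c>s0; s2-a>s3; s2-b>s0; s2-c>s0; s3-a>s4; s3-b>s2; s3-c>s0; s4-a>s4; s4-b>s4; s4-c>s4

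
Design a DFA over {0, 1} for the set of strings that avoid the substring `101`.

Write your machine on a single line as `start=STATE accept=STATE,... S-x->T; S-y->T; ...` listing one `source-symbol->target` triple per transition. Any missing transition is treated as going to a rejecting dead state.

start=q0; accept=q0,q1,q2; q0-0->q0; q0-1->q1; q1-0->q2; q1-1->q1; q2-0->q0; q2-1->q3; q3-0->q3; q3-1->q3

This is the complement of 'contains `101`'. Use the same substring-matching states — q0 through q3 holding how much of `101` has just been matched — but flip the accepting set: everything except the trap q3 accepts.
A 4-state machine:
        0   1  
>* q0   q0  q1 
 * q1   q2  q1 
 * q2   q0  q3 
   q3   q3  q3 
(> = start, * = accepting)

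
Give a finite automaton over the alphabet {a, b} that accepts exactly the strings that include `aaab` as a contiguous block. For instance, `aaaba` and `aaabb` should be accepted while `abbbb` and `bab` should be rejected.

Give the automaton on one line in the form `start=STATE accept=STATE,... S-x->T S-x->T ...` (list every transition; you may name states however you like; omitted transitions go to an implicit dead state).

start=s0 accept=s4 s0-a->s1 s0-b->s0 s1-a->s2 s1-b->s0 s2-a->s3 s2-b->s0 s3-a->s3 s3-b->s4 s4-a->s4 s4-b->s4

Track how much of `aaab` has been matched so far: state s0 is no progress, s4 is the absorbing accept state reached once `aaab` has occurred. Intermediate states record partial matches; on a mismatch, fall back to the longest reusable overlap.
5 states suffice.
        a   b  
>  s0   s1  s0 
   s1   s2  s0 
   s2   s3  s0 
   s3   s3  s4 
 * s4   s4  s4 
(> = start, * = accepting)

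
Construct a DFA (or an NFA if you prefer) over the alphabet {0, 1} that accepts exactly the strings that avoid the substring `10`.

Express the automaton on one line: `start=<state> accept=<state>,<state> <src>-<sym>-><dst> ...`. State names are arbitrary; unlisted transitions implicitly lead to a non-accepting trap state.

start=A accept=A,B A-0->A A-1->B B-0->C B-1->B C-0->C C-1->C

This is the complement of 'contains `10`'. Use the same substring-matching states — A through C holding how much of `10` has just been matched — but flip the accepting set: everything except the trap C accepts.
3 states suffice.
       0  1 
>* A   A  B 
 * B   C  B 
   C   C  C 
(> = start, * = accepting)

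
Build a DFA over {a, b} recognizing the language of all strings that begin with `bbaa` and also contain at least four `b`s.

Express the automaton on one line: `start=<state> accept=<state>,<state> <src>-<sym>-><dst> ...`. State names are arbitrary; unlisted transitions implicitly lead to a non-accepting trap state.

Run two small machines in parallel and take their product. One (6 states) tracks whether the input so far still matches the prefix `bbaa`; the other (6 states) tracks the count of `b`s, saturating at 5. Each combined state is a pair, one component from each; accept when both components accept.
          a    b  
>  S0     S1   S2 
   S1     S1   S3 
   S2     S3   S4 
   S3     S3   S5 
   S4     S6   S7 
   S5     S5   S7 
   S6     S8   S7 
   S7     S7   S9 
   S8     S8  S10 
   S9     S9  S11 
   S10   S10  S12 
   S11   S11  S11 
 * S12   S12  S13 
 * S13   S13  S13 
(> = start, * = accepting)

start=S0 accept=S12,S13 S0-a->S1 S0-b->S2 S1-a->S1 S1-b->S3 S2-a->S3 S2-b->S4 S3-a->S3 S3-b->S5 S4-a->S6 S4-b->S7 S5-a->S5 S5-b->S7 S6-a->S8 S6-b->S7 S7-a->S7 S7-b->S9 S8-a->S8 S8-b->S10 S9-a->S9 S9-b->S11 S10-a->S10 S10-b->S12 S11-a->S11 S11-b->S11 S12-a->S12 S12-b->S13 S13-a->S13 S13-b->S13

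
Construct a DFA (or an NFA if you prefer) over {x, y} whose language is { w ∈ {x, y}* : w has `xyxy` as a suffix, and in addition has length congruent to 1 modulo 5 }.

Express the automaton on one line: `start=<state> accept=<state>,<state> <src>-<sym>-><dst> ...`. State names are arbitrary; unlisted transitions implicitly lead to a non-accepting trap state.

Build one automaton per condition and run them in lockstep. One (5 states) tracks how much of the suffix `xyxy` has currently been matched; the other (5 states) tracks the input length modulo 5. Each combined state is a pair, one component from each; accept when both components accept. Equivalent product states are then merged.
With 9 states:
        x   y  
>  S0   S1  S1 
   S1   S2  S2 
   S2   S3  S4 
   S3   S5  S6 
   S4   S5  S5 
   S5   S0  S0 
   S6   S7  S0 
   S7   S1  S8 
 * S8   S2  S2 
(> = start, * = accepting)

start=S0 accept=S8 S0-x->S1 S0-y->S1 S1-x->S2 S1-y->S2 S2-x->S3 S2-y->S4 S3-x->S5 S3-y->S6 S4-x->S5 S4-y->S5 S5-x->S0 S5-y->S0 S6-x->S7 S6-y->S0 S7-x->S1 S7-y->S8 S8-x->S2 S8-y->S2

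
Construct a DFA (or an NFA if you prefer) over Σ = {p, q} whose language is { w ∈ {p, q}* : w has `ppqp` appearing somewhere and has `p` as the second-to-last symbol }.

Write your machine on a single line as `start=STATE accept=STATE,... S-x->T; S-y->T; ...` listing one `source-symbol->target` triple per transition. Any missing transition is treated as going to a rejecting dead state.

start=s0; accept=s9,s10; s0-p->s1; s0-q->s2; s1-p->s3; s1-q->s4; s2-p->s5; s2-q->s6; s3-p->s3; s3-q->s7; s4-p->s5; s4-q->s6; s5-p->s3; s5-q->s4; s6-p->s5; s6-q->s6; s7-p->s8; s7-q->s6; s8-p->s9; s8-q->s10; s9-p->s9; s9-q->s10; s10-p->s8; s10-q->s11; s11-p->s8; s11-q->s11

Handle the two conditions separately and then intersect. One (5 states) tracks whether and how much of `ppqp` has been seen; the other (7 states) tracks the last 2 symbols read. Each combined state is a pair, one component from each; accept when both components accept.
12 states suffice.
          p    q  
>  s0     s1   s2 
   s1     s3   s4 
   s2     s5   s6 
   s3     s3   s7 
   s4     s5   s6 
   s5     s3   s4 
   s6     s5   s6 
   s7     s8   s6 
   s8     s9  s10 
 * s9     s9  s10 
 * s10    s8  s11 
   s11    s8  s11 
(> = start, * = accepting)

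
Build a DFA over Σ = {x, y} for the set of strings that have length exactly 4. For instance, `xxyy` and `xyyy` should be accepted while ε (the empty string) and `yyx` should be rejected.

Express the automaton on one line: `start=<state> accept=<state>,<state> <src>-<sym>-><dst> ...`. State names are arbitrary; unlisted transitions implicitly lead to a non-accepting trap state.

We only need to distinguish lengths 0, 1, …, 4, and '>4'. Chain q0 → q1 → q2 → q3 → q4 → q5 on every symbol, with q5 looping. Accepting states: {q4}.
With 6 states:
        x   y  
>  q0   q1  q1 
   q1   q2  q2 
   q2   q3  q3 
   q3   q4  q4 
 * q4   q5  q5 
   q5   q5  q5 
(> = start, * = accepting)

start=q0 accept=q4 q0-x->q1 q0-y->q1 q1-x->q2 q1-y->q2 q2-x->q3 q2-y->q3 q3-x->q4 q3-y->q4 q4-x->q5 q4-y->q5 q5-x->q5 q5-y->q5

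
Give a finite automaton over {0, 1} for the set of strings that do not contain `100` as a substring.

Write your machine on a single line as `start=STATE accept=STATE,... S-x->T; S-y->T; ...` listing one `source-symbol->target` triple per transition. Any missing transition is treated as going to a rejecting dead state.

Track partial matches of the forbidden pattern `100`. State D is a dead state reached once `100` has occurred; every other state accepts. A means no part of `100` is currently matched.
       0  1 
>* A   A  B 
 * B   C  B 
 * C   D  B 
   D   D  D 
(> = start, * = accepting)

start=A; accept=A,B,C; A-0->A; A-1->B; B-0->C; B-1->B; C-0->D; C-1->B; D-0->D; D-1->D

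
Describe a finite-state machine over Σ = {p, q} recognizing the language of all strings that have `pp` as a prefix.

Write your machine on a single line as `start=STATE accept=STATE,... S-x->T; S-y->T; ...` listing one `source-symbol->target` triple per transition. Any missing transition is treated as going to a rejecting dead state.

Check the first 2 symbols one by one: S0 through S1 record how many have matched `pp` so far; any wrong symbol goes to the dead state S3. After all 2 match we enter the accepting sink S2.
A 4-state machine:
        p   q  
>  S0   S1  S3 
   S1   S2  S3 
 * S2   S2  S2 
   S3   S3  S3 
(> = start, * = accepting)

start=S0; accept=S2; S0-p->S1; S0-q->S3; S1-p->S2; S1-q->S3; S2-p->S2; S2-q->S2; S3-p->S3; S3-q->S3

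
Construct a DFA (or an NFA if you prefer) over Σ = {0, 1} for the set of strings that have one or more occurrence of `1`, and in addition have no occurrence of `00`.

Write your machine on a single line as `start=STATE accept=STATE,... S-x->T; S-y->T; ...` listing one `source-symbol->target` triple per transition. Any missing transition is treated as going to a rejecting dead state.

start=q0; accept=q2,q4,q5,q7; q0-0->q1; q0-1->q2; q1-0->q3; q1-1->q2; q2-0->q4; q2-1->q5; q3-0->q3; q3-1->q6; q4-0->q6; q4-1->q5; q5-0->q7; q5-1->q5; q6-0->q6; q6-1->q8; q7-0->q8; q7-1->q5; q8-0->q8; q8-1->q8

Handle the two conditions separately and then intersect. One (3 states) tracks the count of `1`s, saturating at 2; the other (3 states) tracks partial matches of the forbidden pattern `00`. Each combined state is a pair, one component from each; accept when both components accept.
With 9 states:
        0   1  
>  q0   q1  q2 
   q1   q3  q2 
 * q2   q4  q5 
   q3   q3  q6 
 * q4   q6  q5 
 * q5   q7  q5 
   q6   q6  q8 
 * q7   q8  q5 
   q8   q8  q8 
(> = start, * = accepting)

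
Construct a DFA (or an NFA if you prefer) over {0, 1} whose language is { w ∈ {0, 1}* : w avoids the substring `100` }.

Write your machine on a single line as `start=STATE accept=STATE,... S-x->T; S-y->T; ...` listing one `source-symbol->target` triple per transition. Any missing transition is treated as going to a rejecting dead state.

This is the complement of 'contains `100`'. Use the same substring-matching states — S0 through S3 holding how much of `100` has just been matched — but flip the accepting set: everything except the trap S3 accepts.
4 states suffice.
        0   1  
>* S0   S0  S1 
 * S1   S2  S1 
 * S2   S3  S1 
   S3   S3  S3 
(> = start, * = accepting)

start=S0; accept=S0,S1,S2; S0-0->S0; S0-1->S1; S1-0->S2; S1-1->S1; S2-0->S3; S2-1->S1; S3-0->S3; S3-1->S3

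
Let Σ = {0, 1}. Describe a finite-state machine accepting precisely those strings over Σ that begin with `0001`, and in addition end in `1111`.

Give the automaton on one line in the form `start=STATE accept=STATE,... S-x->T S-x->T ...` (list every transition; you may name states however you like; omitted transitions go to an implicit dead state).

start=A accept=J A-0->B A-1->C B-0->D B-1->C C-0->C C-1->C D-0->E D-1->C E-0->C E-1->F F-0->G F-1->H G-0->G G-1->F H-0->G H-1->I I-0->G I-1->J J-0->G J-1->J

Handle the two conditions separately and then intersect. The first has 6 states tracking whether the input so far still matches the prefix `0001`; the second has 5 states tracking how much of the suffix `1111` has currently been matched. A product state is a pair (one from each), accepting exactly when both do. Equivalent product states are then merged.
       0  1 
>  A   B  C 
   B   D  C 
   C   C  C 
   D   E  C 
   E   C  F 
   F   G  H 
   G   G  F 
   H   G  I 
   I   G  J 
 * J   G  J 
(> = start, * = accepting)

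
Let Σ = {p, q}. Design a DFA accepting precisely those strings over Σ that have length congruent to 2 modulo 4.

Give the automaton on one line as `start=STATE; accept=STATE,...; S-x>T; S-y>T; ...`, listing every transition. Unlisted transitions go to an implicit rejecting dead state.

Count input length modulo 4: every symbol advances one step around the cycle A → B → C → D → A. Accept at C.
4 states suffice.
       p  q 
>  A   B  B 
   B   C  C 
 * C   D  D 
   D   A  A 
(> = start, * = accepting)

start=A; accept=C; A-p>B; A-q>B; B-p>C; B-q>C; C-p>D; C-q>D; D-p>A; D-q>A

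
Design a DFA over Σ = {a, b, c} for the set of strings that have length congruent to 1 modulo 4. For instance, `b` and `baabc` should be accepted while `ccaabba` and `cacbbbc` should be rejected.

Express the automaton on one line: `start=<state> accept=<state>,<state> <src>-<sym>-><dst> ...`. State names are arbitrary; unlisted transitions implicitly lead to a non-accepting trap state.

Count input length modulo 4: every symbol advances one step around the cycle S0 → S1 → S2 → S3 → S0. Accept at S1.
4 states suffice.
        a   b   c  
>  S0   S1  S1  S1 
 * S1   S2  S2  S2 
   S2   S3  S3  S3 
   S3   S0  S0  S0 
(> = start, * = accepting)

start=S0 accept=S1 S0-a->S1 S0-b->S1 S0-c->S1 S1-a->S2 S1-b->S2 S1-c->S2 S2-a->S3 S2-b->S3 S2-c->S3 S3-a->S0 S3-b->S0 S3-c->S0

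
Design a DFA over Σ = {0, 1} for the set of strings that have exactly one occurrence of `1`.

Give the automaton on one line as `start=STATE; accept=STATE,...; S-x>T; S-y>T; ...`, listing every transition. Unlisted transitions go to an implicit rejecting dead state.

Count `1`s, saturating at 2: state S0 means no `1` yet, S1 means one `1` seen, S2 means more than one. Each `1` increments (capped at S2); other symbols loop. Accept from {S1}.
        0   1  
>  S0   S0  S1 
 * S1   S1  S2 
   S2   S2  S2 
(> = start, * = accepting)

start=S0; accept=S1; S0-0>S0; S0-1>S1; S1-0>S1; S1-1>S2; S2-0>S2; S2-1>S2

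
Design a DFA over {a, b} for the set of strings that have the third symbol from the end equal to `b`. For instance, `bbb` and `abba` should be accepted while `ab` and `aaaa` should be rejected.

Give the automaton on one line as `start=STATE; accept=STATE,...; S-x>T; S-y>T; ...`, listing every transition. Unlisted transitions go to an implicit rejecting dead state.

Because acceptance depends on a position counted from the end, the machine has to buffer the most recent 3 symbols. Make each state the string of the last up-to-3 symbols read; on input `x` shift the window left and append `x`. Accept when the buffered window has length 3 and begins with `b`.
15 states suffice.
          a    b  
>  q0     q1   q2 
   q1     q3   q4 
   q2     q5   q6 
   q3     q7   q8 
   q4     q9  q10 
   q5    q11  q12 
   q6    q13  q14 
   q7     q7   q8 
   q8     q9  q10 
   q9    q11  q12 
   q10   q13  q14 
 * q11    q7   q8 
 * q12    q9  q10 
 * q13   q11  q12 
 * q14   q13  q14 
(> = start, * = accepting)

start=q0; accept=q11,q12,q13,q14; q0-a>q1; q0-b>q2; q1-a>q3; q1-b>q4; q2-a>q5; q2-b>q6; q3-a>q7; q3-b>q8; q4-a>q9; q4-b>q10; q5-a>q11; q5-b>q12; q6-a>q13; q6-b>q14; q7-a>q7; q7-b>q8; q8-a>q9; q8-b>q10; q9-a>q11; q9-b>q12; q10-a>q13; q10-b>q14; q11-a>q7; q11-b>q8; q12-a>q9; q12-b>q10; q13-a>q11; q13-b>q12; q14-a>q13; q14-b>q14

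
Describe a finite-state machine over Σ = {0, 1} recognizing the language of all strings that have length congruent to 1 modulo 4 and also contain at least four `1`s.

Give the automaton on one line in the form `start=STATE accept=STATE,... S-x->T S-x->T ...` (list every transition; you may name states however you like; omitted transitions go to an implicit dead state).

start=s0 accept=s16 s0-0->s1 s0-1->s2 s1-0->s3 s1-1->s4 s2-0->s4 s2-1->s5 s3-0->s6 s3-1->s7 s4-0->s7 s4-1->s8 s5-0->s8 s5-1->s9 s6-0->s0 s6-1->s10 s7-0->s10 s7-1->s11 s8-0->s11 s8-1->s12 s9-0->s12 s9-1->s13 s10-0->s2 s10-1->s14 s11-0->s14 s11-1->s15 s12-0->s15 s12-1->s16 s13-0->s16 s13-1->s16 s14-0->s5 s14-1->s17 s15-0->s17 s15-1->s18 s16-0->s18 s16-1->s18 s17-0->s9 s17-1->s19 s18-0->s19 s18-1->s19 s19-0->s13 s19-1->s13

Build one automaton per condition and run them in lockstep. The first has 4 states tracking the input length modulo 4; the second has 6 states tracking the count of `1`s, saturating at 5. A product state is a pair (one from each), accepting exactly when both do. Equivalent product states are then merged.
A 20-state machine:
          0    1  
>  s0     s1   s2 
   s1     s3   s4 
   s2     s4   s5 
   s3     s6   s7 
   s4     s7   s8 
   s5     s8   s9 
   s6     s0  s10 
   s7    s10  s11 
   s8    s11  s12 
   s9    s12  s13 
   s10    s2  s14 
   s11   s14  s15 
   s12   s15  s16 
   s13   s16  s16 
   s14    s5  s17 
   s15   s17  s18 
 * s16   s18  s18 
   s17    s9  s19 
   s18   s19  s19 
   s19   s13  s13 
(> = start, * = accepting)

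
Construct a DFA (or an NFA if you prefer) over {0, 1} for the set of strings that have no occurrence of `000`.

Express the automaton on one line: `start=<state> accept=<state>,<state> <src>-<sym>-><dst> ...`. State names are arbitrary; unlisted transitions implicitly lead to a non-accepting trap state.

start=s0 accept=s0,s1,s2 s0-0->s1 s0-1->s0 s1-0->s2 s1-1->s0 s2-0->s3 s2-1->s0 s3-0->s3 s3-1->s3

Track partial matches of the forbidden pattern `000`. State s3 is a dead state reached once `000` has occurred; every other state accepts. s0 means no part of `000` is currently matched.
A 4-state machine:
        0   1  
>* s0   s1  s0 
 * s1   s2  s0 
 * s2   s3  s0 
   s3   s3  s3 
(> = start, * = accepting)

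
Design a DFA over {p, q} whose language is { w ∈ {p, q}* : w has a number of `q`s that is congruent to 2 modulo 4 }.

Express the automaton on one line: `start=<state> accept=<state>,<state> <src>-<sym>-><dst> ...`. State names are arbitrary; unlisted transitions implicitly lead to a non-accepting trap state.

start=S0 accept=S2 S0-p->S0 S0-q->S1 S1-p->S1 S1-q->S2 S2-p->S2 S2-q->S3 S3-p->S3 S3-q->S0

Keep the running count of `q`s modulo 4: each `q` advances along the cycle S0 → S1 → S2 → S3 → S0 while other symbols loop. Accept at S2.
A 4-state machine:
        p   q  
>  S0   S0  S1 
   S1   S1  S2 
 * S2   S2  S3 
   S3   S3  S0 
(> = start, * = accepting)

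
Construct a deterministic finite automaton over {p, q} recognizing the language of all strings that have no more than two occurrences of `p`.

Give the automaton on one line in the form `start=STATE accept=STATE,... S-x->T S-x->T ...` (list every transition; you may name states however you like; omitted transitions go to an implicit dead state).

start=S0 accept=S0,S1,S2 S0-p->S1 S0-q->S0 S1-p->S2 S1-q->S1 S2-p->S3 S2-q->S2 S3-p->S3 S3-q->S3

Count `p`s, saturating at 3: states S0 through S2 mean 0 through 2 `p`s seen; S3 means more than 2. Each `p` increments (capped at S3); other symbols loop. Accept from {S0, S1, S2}.
        p   q  
>* S0   S1  S0 
 * S1   S2  S1 
 * S2   S3  S2 
   S3   S3  S3 
(> = start, * = accepting)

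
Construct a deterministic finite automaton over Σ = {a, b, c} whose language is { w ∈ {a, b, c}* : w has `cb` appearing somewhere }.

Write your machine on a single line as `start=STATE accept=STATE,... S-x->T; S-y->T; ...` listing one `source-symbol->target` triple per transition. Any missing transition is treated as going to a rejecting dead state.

start=q0; accept=q2; q0-a->q0; q0-b->q0; q0-c->q1; q1-a->q0; q1-b->q2; q1-c->q1; q2-a->q2; q2-b->q2; q2-c->q2

Track how much of `cb` has been matched so far: state q0 is no progress, q2 is the absorbing accept state reached once `cb` has occurred. Intermediate states record partial matches; on a mismatch, fall back to the longest reusable overlap.
With 3 states:
        a   b   c  
>  q0   q0  q0  q1 
   q1   q0  q2  q1 
 * q2   q2  q2  q2 
(> = start, * = accepting)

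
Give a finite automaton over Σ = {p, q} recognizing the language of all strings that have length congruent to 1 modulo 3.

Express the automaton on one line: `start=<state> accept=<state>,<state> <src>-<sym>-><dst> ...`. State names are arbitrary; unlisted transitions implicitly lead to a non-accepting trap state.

start=A accept=B A-p->B A-q->B B-p->C B-q->C C-p->A C-q->A

Count input length modulo 3: every symbol advances one step around the cycle A → B → C → A. Accept at B.
A 3-state machine:
       p  q 
>  A   B  B 
 * B   C  C 
   C   A  A 
(> = start, * = accepting)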